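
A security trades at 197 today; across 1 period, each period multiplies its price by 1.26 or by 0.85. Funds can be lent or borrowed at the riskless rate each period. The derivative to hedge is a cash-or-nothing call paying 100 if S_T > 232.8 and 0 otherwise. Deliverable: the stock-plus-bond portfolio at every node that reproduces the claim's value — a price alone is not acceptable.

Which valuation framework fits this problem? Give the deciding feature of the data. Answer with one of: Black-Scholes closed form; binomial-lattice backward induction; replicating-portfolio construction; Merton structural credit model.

framework: replicating-portfolio construction

Key observation: the deliverable is the dynamic trading strategy on the 1-step tree (spot 197, moves 1.26 and 0.85), so the valuation must go through the node-by-node replicating-portfolio solve.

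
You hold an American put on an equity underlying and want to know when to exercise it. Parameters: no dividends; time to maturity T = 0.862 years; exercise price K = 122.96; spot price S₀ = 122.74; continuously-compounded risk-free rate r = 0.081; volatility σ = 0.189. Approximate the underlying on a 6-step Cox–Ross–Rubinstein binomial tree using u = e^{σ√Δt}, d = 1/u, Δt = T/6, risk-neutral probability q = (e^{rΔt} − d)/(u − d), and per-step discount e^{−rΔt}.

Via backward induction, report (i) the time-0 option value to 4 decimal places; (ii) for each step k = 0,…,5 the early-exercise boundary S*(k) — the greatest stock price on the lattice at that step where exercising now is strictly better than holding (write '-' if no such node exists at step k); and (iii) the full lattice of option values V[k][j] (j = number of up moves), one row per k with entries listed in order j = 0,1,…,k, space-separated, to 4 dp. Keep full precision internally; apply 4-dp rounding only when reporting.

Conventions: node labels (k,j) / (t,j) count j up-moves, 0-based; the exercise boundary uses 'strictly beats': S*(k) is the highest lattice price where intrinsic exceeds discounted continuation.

price = 5.6825
boundary = - - 106.3562 99.0036 106.3562 114.2548
tree:
5.6825
9.9069 2.5312
16.6038 4.9297 0.7276
23.9564 9.2812 1.6644 0.0176
30.8007 16.6038 3.8068 0.0409 0.0000
37.1718 23.9564 8.7052 0.0949 0.0000 0.0000
43.1025 30.8007 16.6038 0.2200 0.0000 0.0000 0.0000

Δt=0.14367  u=1.07427  d=0.93087  q=0.56372  discount=0.98843
step 6 (expiry): payoffs max(K−S,0) = 43.1025 30.8007 16.6038 0.2200 0.0000 0.0000 0.0000
step 5: (k=5,j=0): S=85.7882, K−S=37.1718, hold=35.7492 ⇒ V=37.1718 exercise | (k=5,j=1): S=99.0036, K−S=23.9564, hold=22.5338 ⇒ V=23.9564 exercise | (k=5,j=2): S=114.2548, K−S=8.7052, hold=7.2826 ⇒ V=8.7052 exercise | (k=5,j=3): S=131.8554, K−S=0.0000, hold=0.0949 ⇒ V=0.0949 continue | (k=5,j=4): S=152.1673, K−S=0.0000, hold=0.0000 ⇒ V=0.0000 continue | (k=5,j=5): S=175.6082, K−S=0.0000, hold=0.0000 ⇒ V=0.0000 continue  boundary S*=114.2548
step 4: (k=4,j=0): S=92.1593, K−S=30.8007, hold=29.3781 ⇒ V=30.8007 exercise | (k=4,j=1): S=106.3562, K−S=16.6038, hold=15.1812 ⇒ V=16.6038 exercise | (k=4,j=2): S=122.7400, K−S=0.2200, hold=3.8068 ⇒ V=3.8068 continue | (k=4,j=3): S=141.6477, K−S=0.0000, hold=0.0409 ⇒ V=0.0409 continue | (k=4,j=4): S=163.4681, K−S=0.0000, hold=0.0000 ⇒ V=0.0000 continue  boundary S*=106.3562
step 3: (k=3,j=0): S=99.0036, K−S=23.9564, hold=22.5338 ⇒ V=23.9564 exercise | (k=3,j=1): S=114.2548, K−S=8.7052, hold=9.2812 ⇒ V=9.2812 continue | (k=3,j=2): S=131.8554, K−S=0.0000, hold=1.6644 ⇒ V=1.6644 continue | (k=3,j=3): S=152.1673, K−S=0.0000, hold=0.0176 ⇒ V=0.0176 continue  boundary S*=99.0036
step 2: (k=2,j=0): S=106.3562, K−S=16.6038, hold=15.5022 ⇒ V=16.6038 exercise | (k=2,j=1): S=122.7400, K−S=0.2200, hold=4.9297 ⇒ V=4.9297 continue | (k=2,j=2): S=141.6477, K−S=0.0000, hold=0.7276 ⇒ V=0.7276 continue  boundary S*=106.3562
step 1: (k=1,j=0): S=114.2548, K−S=8.7052, hold=9.9069 ⇒ V=9.9069 continue | (k=1,j=1): S=131.8554, K−S=0.0000, hold=2.5312 ⇒ V=2.5312 continue  boundary S*=-
step 0: (k=0,j=0): S=122.7400, K−S=0.2200, hold=5.6825 ⇒ V=5.6825 continue  boundary S*=-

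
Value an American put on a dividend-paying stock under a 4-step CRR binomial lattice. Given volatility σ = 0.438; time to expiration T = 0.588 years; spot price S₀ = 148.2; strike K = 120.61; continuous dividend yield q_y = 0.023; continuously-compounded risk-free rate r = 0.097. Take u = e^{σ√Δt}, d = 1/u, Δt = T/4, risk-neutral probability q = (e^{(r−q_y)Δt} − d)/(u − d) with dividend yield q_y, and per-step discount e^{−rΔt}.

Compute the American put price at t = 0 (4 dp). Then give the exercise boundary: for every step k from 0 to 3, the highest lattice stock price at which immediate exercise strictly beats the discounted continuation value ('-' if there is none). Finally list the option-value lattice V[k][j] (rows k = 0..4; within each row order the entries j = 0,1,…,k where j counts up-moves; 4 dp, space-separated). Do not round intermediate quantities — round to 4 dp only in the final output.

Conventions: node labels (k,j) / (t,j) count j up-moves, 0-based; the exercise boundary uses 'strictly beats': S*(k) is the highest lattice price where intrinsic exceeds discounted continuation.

Δt=0.14700, u=1.18286, d=0.84541, q=0.49053, disc=e^(-rΔt)=0.98584
k=4 terminal: V=max(K-S,0) → 44.9056 14.6884 0.0000 0.0000 0.0000
k=3: j=0 S=89.5473 intr=31.0627 cont=29.6573 V=31.0627[EX]; j=1 S=125.2900 intr=0.0000 cont=7.3774 V=7.3774[hold]; j=2 S=175.2992 intr=0.0000 cont=0.0000 V=0.0000[hold]; j=3 S=245.2696 intr=0.0000 cont=0.0000 V=0.0000[hold]  S*(3)=89.5473
k=2: j=0 S=105.9216 intr=14.6884 cont=19.1691 V=19.1691[hold]; j=1 S=148.2000 intr=0.0000 cont=3.7054 V=3.7054[hold]; j=2 S=207.3537 intr=0.0000 cont=0.0000 V=0.0000[hold]  S*(2)=-
k=1: j=0 S=125.2900 intr=0.0000 cont=11.4197 V=11.4197[hold]; j=1 S=175.2992 intr=0.0000 cont=1.8610 V=1.8610[hold]  S*(1)=-
k=0: j=0 S=148.2000 intr=0.0000 cont=6.6356 V=6.6356[hold]  S*(0)=-

price = 6.6356
boundary = - - - 89.5473
tree:
6.6356
11.4197 1.8610
19.1691 3.7054 0.0000
31.0627 7.3774 0.0000 0.0000
44.9056 14.6884 0.0000 0.0000 0.0000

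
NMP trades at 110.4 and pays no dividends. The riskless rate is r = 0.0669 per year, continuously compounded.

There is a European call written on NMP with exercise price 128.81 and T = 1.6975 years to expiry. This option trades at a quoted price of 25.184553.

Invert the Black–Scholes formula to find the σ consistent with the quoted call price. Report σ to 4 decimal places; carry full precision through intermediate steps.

sigma = 0.4756

At σ = 0.4756 the Black–Scholes value reproduces the quote:
σ√T = 0.4756·√1.6975 = 0.619650
d₁ = (ln(S/K) + (r+σ²/2)T) / (σ√T) = (ln(110.4/128.81) + (0.0669+0.4756²/2)·1.6975) / 0.619650 = (-0.154228 + 0.305546) / 0.619650 = 0.244199
d₂ = d₁ − σ√T = 0.244199 − 0.619650 = -0.375452
e^{−rT} = 0.892648
N(d₁) = 0.596461,  N(d₂) = 0.353662
V = S·N(d₁) − K·e^{−rT}·N(d₂) = 65.849348 − 40.664795 = 25.184553 (matching the quote); vega is positive throughout, so no other σ reproduces this price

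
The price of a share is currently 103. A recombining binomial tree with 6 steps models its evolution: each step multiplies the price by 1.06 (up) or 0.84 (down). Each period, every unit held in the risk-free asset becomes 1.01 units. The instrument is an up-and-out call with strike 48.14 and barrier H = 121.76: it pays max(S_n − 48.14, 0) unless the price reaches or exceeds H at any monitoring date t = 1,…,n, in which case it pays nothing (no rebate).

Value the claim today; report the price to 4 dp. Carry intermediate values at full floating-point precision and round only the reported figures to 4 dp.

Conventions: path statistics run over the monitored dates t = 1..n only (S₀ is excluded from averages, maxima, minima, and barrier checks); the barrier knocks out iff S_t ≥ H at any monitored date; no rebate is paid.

Set p* = 0.7727 (from d < R < u); the path-dependent value is the discounted p*-expectation over all price paths.
Enumerate all 2^6 = 64 price paths (U = up ×1.06, D = down ×0.84); each path with k up-moves has probability p*^k·(1−p*)^(6−k).
DDDDDD: M=86.5200, payoff=0.0000, prob=0.000138
UDDDDD: M=109.1800, payoff=0.0000, prob=0.000469
DUDDDD: M=91.7112, payoff=0.0000, prob=0.000469
UUDDDD: M=115.7308, payoff=9.4791, prob=0.001593
DDUDDD: M=86.5200, payoff=0.0000, prob=0.000469
UDUDDD: M=109.1800, payoff=9.4791, prob=0.001593
DUUDDD: M=97.2139, payoff=9.4791, prob=0.001593
UUUDDD: M=122.6746, payoff=0.0000, prob=0.005417
DDDUDD: M=86.5200, payoff=0.0000, prob=0.000469
UDDUDD: M=109.1800, payoff=9.4791, prob=0.001593
DUDUDD: M=91.7112, payoff=9.4791, prob=0.001593
UUDUDD: M=115.7308, payoff=24.5698, prob=0.005417
DDUUDD: M=86.5200, payoff=9.4791, prob=0.001593
UDUUDD: M=109.1800, payoff=24.5698, prob=0.005417
DUUUDD: M=103.0467, payoff=24.5698, prob=0.005417
UUUUDD: M=130.0351, payoff=0.0000, prob=0.018416
DDDDUD: M=86.5200, payoff=0.0000, prob=0.000469
UDDDUD: M=109.1800, payoff=9.4791, prob=0.001593
DUDDUD: M=91.7112, payoff=9.4791, prob=0.001593
UUDDUD: M=115.7308, payoff=24.5698, prob=0.005417
DDUDUD: M=86.5200, payoff=9.4791, prob=0.001593
UDUDUD: M=109.1800, payoff=24.5698, prob=0.005417
DUUDUD: M=97.2139, payoff=24.5698, prob=0.005417
UUUDUD: M=122.6746, payoff=0.0000, prob=0.018416
DDDUUD: M=86.5200, payoff=9.4791, prob=0.001593
UDDUUD: M=109.1800, payoff=24.5698, prob=0.005417
DUDUUD: M=91.7112, payoff=24.5698, prob=0.005417
UUDUUD: M=115.7308, payoff=43.6128, prob=0.018416
DDUUUD: M=86.5592, payoff=24.5698, prob=0.005417
UDUUUD: M=109.2295, payoff=43.6128, prob=0.018416
DUUUUD: M=109.2295, payoff=43.6128, prob=0.018416
UUUUUD: M=137.8372, payoff=0.0000, prob=0.062615
DDDDDU: M=86.5200, payoff=0.0000, prob=0.000469
UDDDDU: M=109.1800, payoff=9.4791, prob=0.001593
DUDDDU: M=91.7112, payoff=9.4791, prob=0.001593
UUDDDU: M=115.7308, payoff=24.5698, prob=0.005417
DDUDDU: M=86.5200, payoff=9.4791, prob=0.001593
UDUDDU: M=109.1800, payoff=24.5698, prob=0.005417
DUUDDU: M=97.2139, payoff=24.5698, prob=0.005417
UUUDDU: M=122.6746, payoff=0.0000, prob=0.018416
DDDUDU: M=86.5200, payoff=9.4791, prob=0.001593
UDDUDU: M=109.1800, payoff=24.5698, prob=0.005417
DUDUDU: M=91.7112, payoff=24.5698, prob=0.005417
UUDUDU: M=115.7308, payoff=43.6128, prob=0.018416
DDUUDU: M=86.5200, payoff=24.5698, prob=0.005417
UDUUDU: M=109.1800, payoff=43.6128, prob=0.018416
DUUUDU: M=103.0467, payoff=43.6128, prob=0.018416
UUUUDU: M=130.0351, payoff=0.0000, prob=0.062615
DDDDUU: M=86.5200, payoff=9.4791, prob=0.001593
UDDDUU: M=109.1800, payoff=24.5698, prob=0.005417
DUDDUU: M=91.7112, payoff=24.5698, prob=0.005417
UUDDUU: M=115.7308, payoff=43.6128, prob=0.018416
DDUDUU: M=86.5200, payoff=24.5698, prob=0.005417
UDUDUU: M=109.1800, payoff=43.6128, prob=0.018416
DUUDUU: M=97.2139, payoff=43.6128, prob=0.018416
UUUDUU: M=122.6746, payoff=0.0000, prob=0.062615
DDDUUU: M=86.5200, payoff=24.5698, prob=0.005417
UDDUUU: M=109.1800, payoff=43.6128, prob=0.018416
DUDUUU: M=91.7528, payoff=43.6128, prob=0.018416
UUDUUU: M=115.7833, payoff=67.6433, prob=0.062615
DDUUUU: M=91.7528, payoff=43.6128, prob=0.018416
UDUUUU: M=115.7833, payoff=67.6433, prob=0.062615
DUUUUU: M=115.7833, payoff=67.6433, prob=0.062615
UUUUUU: M=146.1075, payoff=0.0000, prob=0.212891
Price = Σ prob·payoff / R^6 = 25.099714 / 1.061520 = 23.6451

price = 23.6451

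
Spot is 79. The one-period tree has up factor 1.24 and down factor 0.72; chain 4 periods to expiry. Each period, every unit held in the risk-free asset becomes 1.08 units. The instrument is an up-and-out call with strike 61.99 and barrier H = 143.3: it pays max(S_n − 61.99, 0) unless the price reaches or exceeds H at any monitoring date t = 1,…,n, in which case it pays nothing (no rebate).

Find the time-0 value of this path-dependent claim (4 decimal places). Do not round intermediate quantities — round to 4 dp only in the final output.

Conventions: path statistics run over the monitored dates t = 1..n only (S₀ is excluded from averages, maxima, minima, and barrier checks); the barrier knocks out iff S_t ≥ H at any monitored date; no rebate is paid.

Risk-neutral up-probability p* = (R−d)/(u−d) = (1.08−0.72)/(1.24−0.72) = 0.6923; the claim prices as the p*-weighted sum of path payoffs discounted by R^4.
Enumerate all 2^4 = 16 price paths (U = up ×1.24, D = down ×0.72); each path with k up-moves has probability p*^k·(1−p*)^(4−k).
DDDD: M=56.8800, payoff=0.0000, prob=0.008963
UDDD: M=97.9600, payoff=0.0000, prob=0.020167
DUDD: M=70.5312, payoff=0.0000, prob=0.020167
UUDD: M=121.4704, payoff=0.9803, prob=0.045377
DDUD: M=56.8800, payoff=0.0000, prob=0.020167
UDUD: M=97.9600, payoff=0.9803, prob=0.045377
DUUD: M=87.4587, payoff=0.9803, prob=0.045377
UUUD: M=150.6233, payoff=0.0000, prob=0.102097
DDDU: M=56.8800, payoff=0.0000, prob=0.020167
UDDU: M=97.9600, payoff=0.9803, prob=0.045377
DUDU: M=70.5312, payoff=0.9803, prob=0.045377
UUDU: M=121.4704, payoff=46.4588, prob=0.102097
DDUU: M=62.9703, payoff=0.9803, prob=0.045377
UDUU: M=108.4488, payoff=46.4588, prob=0.102097
DUUU: M=108.4488, payoff=46.4588, prob=0.102097
UUUU: M=186.7729, payoff=0.0000, prob=0.229719
Price = Σ prob·payoff / R^4 = 14.496825 / 1.360489 = 10.6556

price = 10.6556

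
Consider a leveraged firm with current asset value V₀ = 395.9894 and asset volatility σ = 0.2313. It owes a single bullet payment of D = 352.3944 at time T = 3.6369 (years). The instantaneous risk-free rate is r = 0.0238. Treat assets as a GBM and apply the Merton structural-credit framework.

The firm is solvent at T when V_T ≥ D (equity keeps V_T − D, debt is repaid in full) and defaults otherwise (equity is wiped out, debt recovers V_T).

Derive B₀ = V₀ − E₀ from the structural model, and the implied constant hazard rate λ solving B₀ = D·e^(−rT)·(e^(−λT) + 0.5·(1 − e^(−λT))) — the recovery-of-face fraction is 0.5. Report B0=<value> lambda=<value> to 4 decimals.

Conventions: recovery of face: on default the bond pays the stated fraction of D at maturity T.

Apply the equity-as-call identities (strike 352.3944, horizon 3.6369 years):
d₁ = [ln(V₀/D) + (r + σ²/2)T] / (σ√T)
   = [ln(395.9894/352.3944) + (0.0238 + 0.5·0.2313²)·3.6369] / (0.2313·√3.6369)
   = [0.116636 + 0.183845] / 0.441104 = 0.681202
d₂ = d₁ − σ√T = 0.681202 − 0.441104 = 0.240098
N(d₁) = 0.752128,  N(d₂) = 0.594873,  e^(−rT) = 0.917082
E₀ = V₀·N(d₁) − D·e^(−rT)·N(d₂)
   = 395.9894·0.752128 − 352.3944·0.917082·0.594873 = 105.587011
B₀ = V₀ − E₀ = 395.9894 − 105.587011 = 290.402389
e^(−λT) = (B₀·e^(rT)/D − 0.5)/(1 − 0.5) = (290.4024·1.090415/352.3944 − 0.5)/0.5 = 0.79718571
λ = −ln(0.79718571)/3.6369 = 0.062324

B0=290.4024 lambda=0.0623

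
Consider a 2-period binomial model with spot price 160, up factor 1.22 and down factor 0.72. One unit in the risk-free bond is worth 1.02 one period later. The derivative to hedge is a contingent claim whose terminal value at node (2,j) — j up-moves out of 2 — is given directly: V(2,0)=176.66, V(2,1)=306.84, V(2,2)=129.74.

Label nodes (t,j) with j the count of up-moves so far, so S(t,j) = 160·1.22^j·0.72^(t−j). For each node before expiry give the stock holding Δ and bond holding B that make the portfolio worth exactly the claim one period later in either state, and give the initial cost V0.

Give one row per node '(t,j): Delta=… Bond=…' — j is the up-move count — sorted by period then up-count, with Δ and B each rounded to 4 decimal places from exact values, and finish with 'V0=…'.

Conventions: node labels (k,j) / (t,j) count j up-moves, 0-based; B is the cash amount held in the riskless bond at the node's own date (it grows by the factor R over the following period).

(0,0): Delta=-0.6641 Bond=319.8757
(1,0): Delta=2.2601 Bond=-10.5875
(1,1): Delta=-1.8145 Bond=550.8471
V0=213.6248

The replicating-portfolio and risk-neutral prices coincide; use p* = (1.02−0.72)/(1.22−0.72) = 0.6000 for the latter.
Payoffs at expiry: V(2,0)=176.6600, V(2,1)=306.8400, V(2,2)=129.7400
Node (1,0) S=115.2000: V=(p*·306.8400+(1−p*)·176.6600)/1.02=249.7725; Δ=(306.8400−176.6600)/(140.5440−82.9440)=2.2601; B=V−Δ·S=-10.5875
Node (1,1) S=195.2000: V=(p*·129.7400+(1−p*)·306.8400)/1.02=196.6471; Δ=(129.7400−306.8400)/(238.1440−140.5440)=-1.8145; B=V−Δ·S=550.8471
Node (0,0) S=160.0000: V=(p*·196.6471+(1−p*)·249.7725)/1.02=213.6248; Δ=(196.6471−249.7725)/(195.2000−115.2000)=-0.6641; B=V−Δ·S=319.8757
Sanity check at the root: Δ(0,0)·S0 + B(0,0) reproduces V0 = 213.6248.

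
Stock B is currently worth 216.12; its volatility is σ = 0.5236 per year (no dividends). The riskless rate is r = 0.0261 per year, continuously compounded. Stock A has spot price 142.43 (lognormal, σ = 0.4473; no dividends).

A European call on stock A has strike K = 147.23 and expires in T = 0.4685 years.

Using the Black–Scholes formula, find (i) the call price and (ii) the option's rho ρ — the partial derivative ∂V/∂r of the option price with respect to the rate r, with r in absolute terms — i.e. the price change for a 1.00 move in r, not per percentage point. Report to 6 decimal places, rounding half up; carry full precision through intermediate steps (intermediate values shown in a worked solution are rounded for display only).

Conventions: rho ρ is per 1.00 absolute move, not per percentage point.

price = 16.047282
ρ = 28.099772

σ√T = 0.4473·√0.4685 = 0.306164
d₁ = (ln(S/K) + (r+σ²/2)T) / (σ√T) = (ln(142.43/147.23) + (0.0261+0.4473²/2)·0.4685) / 0.306164 = (-0.033145 + 0.059096) / 0.306164 = 0.084761
d₂ = d₁ − σ√T = 0.084761 − 0.306164 = -0.221403
e^{−rT} = 0.987847
N(d₁) = 0.533774,  N(d₂) = 0.412389
Call price V = S·N(d₁) − K·e^{−rT}·N(d₂) = 76.025450 − 59.978168 = 16.047282
ρ = K·T·e^{−rT}·N(d₂) = 28.099772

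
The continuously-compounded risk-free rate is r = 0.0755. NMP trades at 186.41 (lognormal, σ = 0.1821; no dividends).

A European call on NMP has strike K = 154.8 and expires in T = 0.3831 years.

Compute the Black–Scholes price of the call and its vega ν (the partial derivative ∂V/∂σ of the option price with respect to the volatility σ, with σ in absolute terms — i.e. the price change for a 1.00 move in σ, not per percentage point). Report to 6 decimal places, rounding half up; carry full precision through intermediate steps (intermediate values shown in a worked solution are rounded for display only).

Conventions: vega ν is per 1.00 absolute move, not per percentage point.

σ√T = 0.1821·√0.3831 = 0.112711
d₁ = (ln(S/K) + (r+σ²/2)T) / (σ√T) = (ln(186.41/154.8) + (0.0755+0.1821²/2)·0.3831) / 0.112711 = (0.185815 + 0.035276) / 0.112711 = 1.961571
d₂ = d₁ − σ√T = 1.961571 − 0.112711 = 1.848860
e^{−rT} = 0.971490
N(d₁) = 0.975094,  N(d₂) = 0.967761
Call price V = S·N(d₁) − K·e^{−rT}·N(d₂) = 181.767233 − 145.538375 = 36.228858
φ(d₁) = (1/√(2π))·e^{−d₁²/2} = 0.058261
ν = S·φ(d₁)·√T = 6.722093

price = 36.228858
ν = 6.722093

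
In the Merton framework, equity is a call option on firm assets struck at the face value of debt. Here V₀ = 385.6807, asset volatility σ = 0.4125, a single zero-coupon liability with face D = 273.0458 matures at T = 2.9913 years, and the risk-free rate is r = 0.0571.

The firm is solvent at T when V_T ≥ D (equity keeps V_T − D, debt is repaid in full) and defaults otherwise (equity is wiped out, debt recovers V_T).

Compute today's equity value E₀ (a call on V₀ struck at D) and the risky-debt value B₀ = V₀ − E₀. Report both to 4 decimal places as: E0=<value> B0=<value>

With assets at 385.6807 and a single debt payment of 273.0458 at 2.9913 years:
d₁ = [ln(V₀/D) + (r + σ²/2)T] / (σ√T)
   = [ln(385.6807/273.0458) + (0.0571 + 0.5·0.4125²)·2.9913] / (0.4125·√2.9913)
   = [0.345370 + 0.425297] / 0.713434 = 1.080223
d₂ = d₁ − σ√T = 1.080223 − 0.713434 = 0.366788
N(d₁) = 0.859978,  N(d₂) = 0.643112,  e^(−rT) = 0.842987
E₀ = V₀·N(d₁) − D·e^(−rT)·N(d₂)
   = 385.6807·0.859978 − 273.0458·0.842987·0.643112 = 183.649422
B₀ = V₀ − E₀ = 385.6807 − 183.649422 = 202.031278

E0=183.6494 B0=202.0313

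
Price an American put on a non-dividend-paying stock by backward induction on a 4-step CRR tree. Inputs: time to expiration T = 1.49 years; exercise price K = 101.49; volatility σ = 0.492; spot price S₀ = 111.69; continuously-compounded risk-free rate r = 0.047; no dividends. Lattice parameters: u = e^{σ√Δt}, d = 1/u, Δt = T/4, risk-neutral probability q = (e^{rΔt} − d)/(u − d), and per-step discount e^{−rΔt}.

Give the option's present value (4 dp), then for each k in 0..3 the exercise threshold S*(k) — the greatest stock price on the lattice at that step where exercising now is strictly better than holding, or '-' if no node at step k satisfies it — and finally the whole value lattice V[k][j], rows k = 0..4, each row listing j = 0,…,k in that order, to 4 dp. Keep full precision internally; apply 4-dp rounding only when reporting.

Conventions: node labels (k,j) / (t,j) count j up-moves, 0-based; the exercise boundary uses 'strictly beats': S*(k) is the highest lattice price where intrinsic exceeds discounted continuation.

price = 17.0954
boundary = - - 61.2623 45.3715
tree:
17.0954
26.7275 6.1972
40.2277 11.5604 0.0000
56.1185 21.5650 0.0000 0.0000
67.8874 40.2277 0.0000 0.0000 0.0000

Δt=0.37250, u=1.35024, d=0.74061, q=0.45446, disc=e^(-rΔt)=0.98264
k=4 terminal: V=max(K-S,0) → 67.8874 40.2277 0.0000 0.0000 0.0000
k=3: j=0 S=45.3715 intr=56.1185 cont=54.3572 V=56.1185[EX]; j=1 S=82.7187 intr=18.7713 cont=21.5650 V=21.5650[hold]; j=2 S=150.8081 intr=0.0000 cont=0.0000 V=0.0000[hold]; j=3 S=274.9450 intr=0.0000 cont=0.0000 V=0.0000[hold]  S*(3)=45.3715
k=2: j=0 S=61.2623 intr=40.2277 cont=39.7139 V=40.2277[EX]; j=1 S=111.6900 intr=0.0000 cont=11.5604 V=11.5604[hold]; j=2 S=203.6270 intr=0.0000 cont=0.0000 V=0.0000[hold]  S*(2)=61.2623
k=1: j=0 S=82.7187 intr=18.7713 cont=26.7275 V=26.7275[hold]; j=1 S=150.8081 intr=0.0000 cont=6.1972 V=6.1972[hold]  S*(1)=-
k=0: j=0 S=111.6900 intr=0.0000 cont=17.0954 V=17.0954[hold]  S*(0)=-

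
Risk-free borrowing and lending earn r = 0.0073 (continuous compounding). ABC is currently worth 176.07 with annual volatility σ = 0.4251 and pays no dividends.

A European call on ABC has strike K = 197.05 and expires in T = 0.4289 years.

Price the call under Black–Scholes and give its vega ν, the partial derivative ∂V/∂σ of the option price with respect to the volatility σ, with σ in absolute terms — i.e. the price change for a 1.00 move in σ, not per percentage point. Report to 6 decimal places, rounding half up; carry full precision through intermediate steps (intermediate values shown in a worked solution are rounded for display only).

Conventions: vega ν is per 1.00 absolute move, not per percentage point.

σ√T = 0.4251·√0.4289 = 0.278400
d₁ = (ln(S/K) + (r+σ²/2)T) / (σ√T) = (ln(176.07/197.05) + (0.0073+0.4251²/2)·0.4289) / 0.278400 = (-0.112576 + 0.041884) / 0.278400 = -0.253921
d₂ = d₁ − σ√T = -0.253921 − 0.278400 = -0.532321
e^{−rT} = 0.996874
N(d₁) = 0.399778,  N(d₂) = 0.297252
Call price V = S·N(d₁) − K·e^{−rT}·N(d₂) = 70.388955 − 58.390366 = 11.998589
φ(d₁) = (1/√(2π))·e^{−d₁²/2} = 0.386286
ν = S·φ(d₁)·√T = 44.542304

price = 11.998589
ν = 44.542304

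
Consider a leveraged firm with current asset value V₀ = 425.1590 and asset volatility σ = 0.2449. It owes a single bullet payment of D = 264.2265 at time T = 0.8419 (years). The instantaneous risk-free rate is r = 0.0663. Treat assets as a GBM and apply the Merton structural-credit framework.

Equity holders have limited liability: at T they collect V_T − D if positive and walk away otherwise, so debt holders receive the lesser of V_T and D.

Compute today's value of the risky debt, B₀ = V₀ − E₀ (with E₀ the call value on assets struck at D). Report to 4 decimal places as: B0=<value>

Equity is a call on the firm's assets struck at D = 264.2265:
d₁ = [ln(V₀/D) + (r + σ²/2)T] / (σ√T)
   = [ln(425.1590/264.2265) + (0.0663 + 0.5·0.2449²)·0.8419] / (0.2449·√0.8419)
   = [0.475657 + 0.081065] / 0.224708 = 2.477530
d₂ = d₁ − σ√T = 2.477530 − 0.224708 = 2.252821
N(d₁) = 0.993385,  N(d₂) = 0.987865,  e^(−rT) = 0.945711
E₀ = V₀·N(d₁) − D·e^(−rT)·N(d₂)
   = 425.1590·0.993385 − 264.2265·0.945711·0.987865 = 175.497062
B₀ = V₀ − E₀ = 425.1590 − 175.497062 = 249.661938

B0=249.6619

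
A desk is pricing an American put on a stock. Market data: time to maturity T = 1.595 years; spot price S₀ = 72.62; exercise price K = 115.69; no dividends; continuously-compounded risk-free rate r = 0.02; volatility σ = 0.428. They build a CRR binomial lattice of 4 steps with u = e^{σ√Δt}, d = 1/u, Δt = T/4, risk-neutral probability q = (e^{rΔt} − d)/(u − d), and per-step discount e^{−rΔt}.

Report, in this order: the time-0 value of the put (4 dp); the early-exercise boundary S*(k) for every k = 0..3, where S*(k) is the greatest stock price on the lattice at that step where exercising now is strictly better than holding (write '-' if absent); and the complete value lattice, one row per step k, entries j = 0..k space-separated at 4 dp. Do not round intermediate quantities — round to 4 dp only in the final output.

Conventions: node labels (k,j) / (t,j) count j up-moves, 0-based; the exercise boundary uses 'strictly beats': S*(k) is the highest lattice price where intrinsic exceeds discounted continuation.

params: Δt=0.39875 u=1.31032 d=0.76318 q=0.44748 e^(-rΔt)=0.99206
t_4 payoffs: 91.0550 73.3935 43.0700 0.0000 0.0000
t_3: node(3,0) S=32.2797 payoff=83.4103 vs cont=82.4914 → 83.4103 [stop]  node(3,1) S=55.4218 payoff=60.2682 vs cont=59.3493 → 60.2682 [stop]  node(3,2) S=95.1551 payoff=20.5349 vs cont=23.6082 → 23.6082 [wait]  node(3,3) S=163.3742 payoff=0.0000 vs cont=0.0000 → 0.0000 [wait]  ⇒ S*(3)=55.4218
t_2: node(2,0) S=42.2965 payoff=73.3935 vs cont=72.4745 → 73.3935 [stop]  node(2,1) S=72.6200 payoff=43.0700 vs cont=43.5153 → 43.5153 [wait]  node(2,2) S=124.6832 payoff=0.0000 vs cont=12.9405 → 12.9405 [wait]  ⇒ S*(2)=42.2965
t_1: node(1,0) S=55.4218 payoff=60.2682 vs cont=59.5470 → 60.2682 [stop]  node(1,1) S=95.1551 payoff=20.5349 vs cont=29.5969 → 29.5969 [wait]  ⇒ S*(1)=55.4218
t_0: node(0,0) S=72.6200 payoff=43.0700 vs cont=46.1738 → 46.1738 [wait]  ⇒ S*(0)=-

price = 46.1738
boundary = - 55.4218 42.2965 55.4218
tree:
46.1738
60.2682 29.5969
73.3935 43.5153 12.9405
83.4103 60.2682 23.6082 0.0000
91.0550 73.3935 43.0700 0.0000 0.0000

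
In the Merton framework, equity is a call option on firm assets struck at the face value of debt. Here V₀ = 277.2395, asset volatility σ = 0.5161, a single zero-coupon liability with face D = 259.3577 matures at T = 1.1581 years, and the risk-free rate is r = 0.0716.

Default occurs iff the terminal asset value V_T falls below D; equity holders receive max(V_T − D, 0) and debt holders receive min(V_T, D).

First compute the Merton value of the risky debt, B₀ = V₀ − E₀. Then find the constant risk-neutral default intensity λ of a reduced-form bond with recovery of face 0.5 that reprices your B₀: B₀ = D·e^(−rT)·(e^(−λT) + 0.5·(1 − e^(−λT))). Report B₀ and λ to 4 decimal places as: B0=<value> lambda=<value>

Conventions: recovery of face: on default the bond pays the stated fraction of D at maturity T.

B0=199.5660 lambda=0.3433

Work the structural quantities from V₀ = 277.2395 against face 259.3577:
d₁ = [ln(V₀/D) + (r + σ²/2)T] / (σ√T)
   = [ln(277.2395/259.3577) + (0.0716 + 0.5·0.5161²)·1.1581] / (0.5161·√1.1581)
   = [0.066674 + 0.237155] / 0.555401 = 0.547044
d₂ = d₁ − σ√T = 0.547044 − 0.555401 = -0.008358
N(d₁) = 0.707826,  N(d₂) = 0.496666,  e^(−rT) = 0.920425
E₀ = V₀·N(d₁) − D·e^(−rT)·N(d₂)
   = 277.2395·0.707826 − 259.3577·0.920425·0.496666 = 77.673525
B₀ = V₀ − E₀ = 277.2395 − 77.673525 = 199.565975
e^(−λT) = (B₀·e^(rT)/D − 0.5)/(1 − 0.5) = (199.5660·1.086455/259.3577 − 0.5)/0.5 = 0.67197232
λ = −ln(0.67197232)/1.1581 = 0.343268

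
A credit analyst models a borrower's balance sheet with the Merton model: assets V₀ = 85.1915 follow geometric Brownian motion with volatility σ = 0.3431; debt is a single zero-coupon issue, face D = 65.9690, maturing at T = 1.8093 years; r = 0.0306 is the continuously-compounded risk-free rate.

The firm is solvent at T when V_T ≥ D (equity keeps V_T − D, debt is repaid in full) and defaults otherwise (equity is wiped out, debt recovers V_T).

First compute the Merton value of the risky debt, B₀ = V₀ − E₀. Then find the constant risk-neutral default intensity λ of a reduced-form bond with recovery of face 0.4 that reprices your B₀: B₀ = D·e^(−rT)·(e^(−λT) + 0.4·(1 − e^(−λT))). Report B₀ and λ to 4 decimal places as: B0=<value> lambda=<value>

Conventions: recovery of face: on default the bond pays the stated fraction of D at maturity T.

B0=57.4668 lambda=0.0783

Equity is a call on the firm's assets struck at D = 65.9690:
d₁ = [ln(V₀/D) + (r + σ²/2)T] / (σ√T)
   = [ln(85.1915/65.9690) + (0.0306 + 0.5·0.3431²)·1.8093] / (0.3431·√1.8093)
   = [0.255717 + 0.161858] / 0.461505 = 0.904811
d₂ = d₁ − σ√T = 0.904811 − 0.461505 = 0.443307
N(d₁) = 0.817217,  N(d₂) = 0.671228,  e^(−rT) = 0.946140
E₀ = V₀·N(d₁) − D·e^(−rT)·N(d₂)
   = 85.1915·0.817217 − 65.9690·0.946140·0.671228 = 27.724653
B₀ = V₀ − E₀ = 85.1915 − 27.724653 = 57.466847
e^(−λT) = (B₀·e^(rT)/D − 0.4)/(1 − 0.4) = (57.4668·1.056926/65.9690 − 0.4)/0.6 = 0.86784571
λ = −ln(0.86784571)/1.8093 = 0.078340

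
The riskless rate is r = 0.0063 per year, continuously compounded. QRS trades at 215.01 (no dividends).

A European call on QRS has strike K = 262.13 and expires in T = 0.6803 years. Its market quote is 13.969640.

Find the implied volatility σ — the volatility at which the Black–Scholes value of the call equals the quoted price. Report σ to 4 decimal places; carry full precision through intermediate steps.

At σ = 0.4095 the Black–Scholes value reproduces the quote:
σ√T = 0.4095·√0.6803 = 0.337757
d₁ = (ln(S/K) + (r+σ²/2)T) / (σ√T) = (ln(215.01/262.13) + (0.0063+0.4095²/2)·0.6803) / 0.337757 = (-0.198156 + 0.061326) / 0.337757 = -0.405115
d₂ = d₁ − σ√T = -0.405115 − 0.337757 = -0.742872
e^{−rT} = 0.995723
N(d₁) = 0.342697,  N(d₂) = 0.228780
V = S·N(d₁) − K·e^{−rT}·N(d₂) = 73.683187 − 59.713547 = 13.969640 (the quoted price), and the Black–Scholes price is strictly increasing in σ, so σ is unique

sigma = 0.4095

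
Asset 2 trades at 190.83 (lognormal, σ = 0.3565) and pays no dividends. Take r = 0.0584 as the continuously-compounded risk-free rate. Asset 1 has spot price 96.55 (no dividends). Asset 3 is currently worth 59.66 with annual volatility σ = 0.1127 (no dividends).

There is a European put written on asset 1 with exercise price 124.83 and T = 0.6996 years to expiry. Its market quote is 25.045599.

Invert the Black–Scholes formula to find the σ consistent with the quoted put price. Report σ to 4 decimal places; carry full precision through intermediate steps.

At σ = 0.2505 the Black–Scholes value reproduces the quote:
σ√T = 0.2505·√0.6996 = 0.209523
d₁ = (ln(S/K) + (r+σ²/2)T) / (σ√T) = (ln(96.55/124.83) + (0.0584+0.2505²/2)·0.6996) / 0.209523 = (-0.256892 + 0.062807) / 0.209523 = -0.926317
d₂ = d₁ − σ√T = -0.926317 − 0.209523 = -1.135840
e^{−rT} = 0.959967
N(−d₁) = 0.822859,  N(−d₂) = 0.871988
V = K·e^{−rT}·N(−d₂) − S·N(−d₁) = 104.492670 − 79.447071 = 25.045599 (the observed quote) — the price is monotone increasing in volatility, hence this σ is the only solution

sigma = 0.2505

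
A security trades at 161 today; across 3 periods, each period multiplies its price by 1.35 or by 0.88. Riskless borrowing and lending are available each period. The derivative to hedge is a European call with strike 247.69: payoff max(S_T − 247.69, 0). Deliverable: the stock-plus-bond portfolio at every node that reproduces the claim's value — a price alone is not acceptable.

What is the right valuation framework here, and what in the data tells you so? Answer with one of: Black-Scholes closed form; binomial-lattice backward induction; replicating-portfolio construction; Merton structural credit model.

Key observation: since the answer must list Δ and B at each node of the 1.35/0.88 lattice on 161, the replicating-portfolio method — solving the two-state system at every node — is the one that applies.

framework: replicating-portfolio construction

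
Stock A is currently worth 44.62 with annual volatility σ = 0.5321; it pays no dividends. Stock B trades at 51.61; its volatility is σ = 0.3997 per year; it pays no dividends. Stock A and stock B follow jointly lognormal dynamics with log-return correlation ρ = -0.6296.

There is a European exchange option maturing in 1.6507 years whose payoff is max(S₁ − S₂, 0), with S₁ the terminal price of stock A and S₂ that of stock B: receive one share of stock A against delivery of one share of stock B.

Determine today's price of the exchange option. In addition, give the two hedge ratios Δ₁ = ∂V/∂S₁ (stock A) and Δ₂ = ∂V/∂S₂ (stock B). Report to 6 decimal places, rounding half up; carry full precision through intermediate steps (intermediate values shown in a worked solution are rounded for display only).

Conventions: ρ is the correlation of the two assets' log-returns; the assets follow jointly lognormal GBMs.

σ_eff = √(σ₁² + σ₂² − 2ρσ₁σ₂) = √(0.5321² + 0.3997² − 2·-0.6296·0.5321·0.3997) = 0.843029
d₁ = (ln(S₁/S₂) + (q₂ − q₁ + σ_eff²/2)T) / (σ_eff√T) = (ln(44.62/51.61) + (0.0 − 0.0 + 0.355349)·1.6507) / 1.083120 = 0.407195
d₂ = d₁ − σ_eff√T = 0.407195 − 1.083120 = -0.675925
N(d₁) = 0.658068,  N(d₂) = 0.249544
V = S₁·e^{−q₁T}·N(d₁) − S₂·e^{−q₂T}·N(d₂) = 29.362978 − 12.878976 = 16.484001
Key observation: no risk-free rate is needed — with the second asset as numeraire the exchange option is a call on the ratio S₁/S₂, and r cancels out of the value.
Δ₁ = e^{−q₁T}·N(d₁) = 0.658068;  Δ₂ = −e^{−q₂T}·N(d₂) = -0.249544

exchange price = 16.484001
Δ1 = 0.658068
Δ2 = -0.249544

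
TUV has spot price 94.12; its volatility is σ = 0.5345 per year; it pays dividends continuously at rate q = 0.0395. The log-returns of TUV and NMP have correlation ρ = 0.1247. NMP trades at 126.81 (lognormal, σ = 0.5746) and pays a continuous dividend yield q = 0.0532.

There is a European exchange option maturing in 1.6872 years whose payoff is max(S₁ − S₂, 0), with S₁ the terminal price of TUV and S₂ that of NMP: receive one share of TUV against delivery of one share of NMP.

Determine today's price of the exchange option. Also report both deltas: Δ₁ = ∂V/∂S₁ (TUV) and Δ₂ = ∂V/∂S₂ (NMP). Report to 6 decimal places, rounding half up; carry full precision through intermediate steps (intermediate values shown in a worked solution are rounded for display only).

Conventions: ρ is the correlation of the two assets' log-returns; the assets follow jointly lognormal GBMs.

exchange price = 24.869939
Δ1 = 0.537745
Δ2 = -0.203002

σ_eff = √(σ₁² + σ₂² − 2ρσ₁σ₂) = √(0.5345² + 0.5746² − 2·0.1247·0.5345·0.5746) = 0.734342
d₁ = (ln(S₁/S₂) + (q₂ − q₁ + σ_eff²/2)T) / (σ_eff√T) = (ln(94.12/126.81) + (0.0532 − 0.0395 + 0.269629)·1.6872) / 0.953854 = 0.188618
d₂ = d₁ − σ_eff√T = 0.188618 − 0.953854 = -0.765236
N(d₁) = 0.574804,  N(d₂) = 0.222066
V = S₁·e^{−q₁T}·N(d₁) − S₂·e^{−q₂T}·N(d₂) = 50.612561 − 25.742621 = 24.869939
Key observation: pricing in NMP-units makes this a unit-strike call on the ratio S₁/S₂ — the risk-free rate cancels and cannot affect the value.
Δ₁ = e^{−q₁T}·N(d₁) = 0.537745;  Δ₂ = −e^{−q₂T}·N(d₂) = -0.203002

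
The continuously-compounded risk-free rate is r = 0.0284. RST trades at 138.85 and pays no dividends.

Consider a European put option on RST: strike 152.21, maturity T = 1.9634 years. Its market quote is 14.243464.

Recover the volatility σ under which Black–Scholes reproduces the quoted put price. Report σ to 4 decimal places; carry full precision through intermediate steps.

sigma = 0.1459

At σ = 0.1459 the Black–Scholes value reproduces the quote:
σ√T = 0.1459·√1.9634 = 0.204437
d₁ = (ln(S/K) + (r+σ²/2)T) / (σ√T) = (ln(138.85/152.21) + (0.0284+0.1459²/2)·1.9634) / 0.204437 = (-0.091867 + 0.076658) / 0.204437 = -0.074395
d₂ = d₁ − σ√T = -0.074395 − 0.204437 = -0.278832
e^{−rT} = 0.945766
N(−d₁) = 0.529652,  N(−d₂) = 0.609813
V = K·e^{−rT}·N(−d₂) − S·N(−d₁) = 87.785642 − 73.542178 = 14.243464 (matching the quote); vega is positive throughout, so no other σ reproduces this price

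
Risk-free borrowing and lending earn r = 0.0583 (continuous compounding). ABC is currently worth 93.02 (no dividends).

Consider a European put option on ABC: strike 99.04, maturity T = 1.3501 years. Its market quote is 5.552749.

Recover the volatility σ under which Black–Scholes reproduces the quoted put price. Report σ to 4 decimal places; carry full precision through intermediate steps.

sigma = 0.1466

At σ = 0.1466 the Black–Scholes value reproduces the quote:
σ√T = 0.1466·√1.3501 = 0.170340
d₁ = (ln(S/K) + (r+σ²/2)T) / (σ√T) = (ln(93.02/99.04) + (0.0583+0.1466²/2)·1.3501) / 0.170340 = (-0.062709 + 0.093219) / 0.170340 = 0.179109
d₂ = d₁ − σ√T = 0.179109 − 0.170340 = 0.008769
e^{−rT} = 0.924307
N(−d₁) = 0.428926,  N(−d₂) = 0.496502
V = K·e^{−rT}·N(−d₂) − S·N(−d₁) = 45.451456 − 39.898707 = 5.552749 (the observed quote) — the price is monotone increasing in volatility, hence this σ is the only solution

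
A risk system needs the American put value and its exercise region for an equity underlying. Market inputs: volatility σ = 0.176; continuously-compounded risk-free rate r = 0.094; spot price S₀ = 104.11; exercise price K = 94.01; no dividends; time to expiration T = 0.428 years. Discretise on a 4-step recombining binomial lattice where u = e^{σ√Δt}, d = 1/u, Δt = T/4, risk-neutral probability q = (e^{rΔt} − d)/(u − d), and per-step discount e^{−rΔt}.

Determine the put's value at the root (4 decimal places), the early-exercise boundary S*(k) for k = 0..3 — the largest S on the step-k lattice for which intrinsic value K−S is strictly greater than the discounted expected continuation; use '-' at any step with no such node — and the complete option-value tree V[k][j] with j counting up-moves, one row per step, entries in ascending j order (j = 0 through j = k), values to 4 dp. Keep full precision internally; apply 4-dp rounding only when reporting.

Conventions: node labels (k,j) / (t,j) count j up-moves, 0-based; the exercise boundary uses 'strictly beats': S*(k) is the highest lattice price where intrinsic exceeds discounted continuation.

Δt=0.10700  u=1.05926  d=0.94405  q=0.57336  discount=0.98999
step 4 (expiry): payoffs max(K−S,0) = 11.3146 1.2231 0.0000 0.0000 0.0000
step 3: (k=3,j=0): S=87.5959, K−S=6.4141, hold=5.4732 ⇒ V=6.4141 exercise | (k=3,j=1): S=98.2855, K−S=0.0000, hold=0.5166 ⇒ V=0.5166 continue | (k=3,j=2): S=110.2796, K−S=0.0000, hold=0.0000 ⇒ V=0.0000 continue | (k=3,j=3): S=123.7374, K−S=0.0000, hold=0.0000 ⇒ V=0.0000 continue  boundary S*=87.5959
step 2: (k=2,j=0): S=92.7869, K−S=1.2231, hold=3.0024 ⇒ V=3.0024 continue | (k=2,j=1): S=104.1100, K−S=0.0000, hold=0.2182 ⇒ V=0.2182 continue | (k=2,j=2): S=116.8149, K−S=0.0000, hold=0.0000 ⇒ V=0.0000 continue  boundary S*=-
step 1: (k=1,j=0): S=98.2855, K−S=0.0000, hold=1.3920 ⇒ V=1.3920 continue | (k=1,j=1): S=110.2796, K−S=0.0000, hold=0.0922 ⇒ V=0.0922 continue  boundary S*=-
step 0: (k=0,j=0): S=104.1100, K−S=0.0000, hold=0.6402 ⇒ V=0.6402 continue  boundary S*=-

price = 0.6402
boundary = - - - 87.5959
tree:
0.6402
1.3920 0.0922
3.0024 0.2182 0.0000
6.4141 0.5166 0.0000 0.0000
11.3146 1.2231 0.0000 0.0000 0.0000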